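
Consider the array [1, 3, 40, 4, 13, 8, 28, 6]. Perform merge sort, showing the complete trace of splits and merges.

Merge sort trace:

Split: [1, 3, 40, 4, 13, 8, 28, 6] -> [1, 3, 40, 4] and [13, 8, 28, 6]
  Split: [1, 3, 40, 4] -> [1, 3] and [40, 4]
    Split: [1, 3] -> [1] and [3]
    Merge: [1] + [3] -> [1, 3]
    Split: [40, 4] -> [40] and [4]
    Merge: [40] + [4] -> [4, 40]
  Merge: [1, 3] + [4, 40] -> [1, 3, 4, 40]
  Split: [13, 8, 28, 6] -> [13, 8] and [28, 6]
    Split: [13, 8] -> [13] and [8]
    Merge: [13] + [8] -> [8, 13]
    Split: [28, 6] -> [28] and [6]
    Merge: [28] + [6] -> [6, 28]
  Merge: [8, 13] + [6, 28] -> [6, 8, 13, 28]
Merge: [1, 3, 4, 40] + [6, 8, 13, 28] -> [1, 3, 4, 6, 8, 13, 28, 40]

Final sorted array: [1, 3, 4, 6, 8, 13, 28, 40]

The merge sort proceeds by recursively splitting the array and merging sorted halves.
After all merges, the sorted array is [1, 3, 4, 6, 8, 13, 28, 40].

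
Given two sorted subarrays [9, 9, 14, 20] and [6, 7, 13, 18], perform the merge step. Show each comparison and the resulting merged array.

Merging process:

Compare 9 vs 6: take 6 from right. Merged: [6]
Compare 9 vs 7: take 7 from right. Merged: [6, 7]
Compare 9 vs 13: take 9 from left. Merged: [6, 7, 9]
Compare 9 vs 13: take 9 from left. Merged: [6, 7, 9, 9]
Compare 14 vs 13: take 13 from right. Merged: [6, 7, 9, 9, 13]
Compare 14 vs 18: take 14 from left. Merged: [6, 7, 9, 9, 13, 14]
Compare 20 vs 18: take 18 from right. Merged: [6, 7, 9, 9, 13, 14, 18]
Append remaining from left: [20]. Merged: [6, 7, 9, 9, 13, 14, 18, 20]

Final merged array: [6, 7, 9, 9, 13, 14, 18, 20]
Total comparisons: 7

The merged array is [6, 7, 9, 9, 13, 14, 18, 20], requiring 7 comparisons. The merge step runs in O(n) time where n is the total number of elements.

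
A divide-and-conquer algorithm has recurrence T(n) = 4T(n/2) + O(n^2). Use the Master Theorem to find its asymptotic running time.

Master Theorem for T(n) = 4T(n/2) + O(n^2):

a = 4, b = 2, c = 2
log_b(a) = log_2(4) = 2.0000

Case 2: c = 2 = log_2(4) = 2.0000
T(n) = O(n^2 log n) = O(n^2 log n)

For T(n) = 4T(n/2) + O(n^2): log_2(4) = 2.0000. This is Case 2 of the Master Theorem (c = log_b(a), equal work at all levels), giving O(n^2 log n).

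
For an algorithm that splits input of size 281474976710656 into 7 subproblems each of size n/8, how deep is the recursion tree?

For divide and conquer with division factor 8:

Problem sizes at each level:
Level 0: 281474976710656
Level 1: 35184372088832
Level 2: 4398046511104
Level 3: 549755813888
Level 4: 68719476736
Level 5: 8589934592
Level 6: 1073741824
Level 7: 134217728
Level 8: 16777216
Level 9: 2097152
Level 10: 262144
Level 11: 32768
Level 12: 4096
Level 13: 512
Level 14: 64
Level 15: 8
Level 16: 1

The root is level 0 and the size-1 base case is level 16 (the tree spans levels 0 through 16, i.e. 17 levels counting the root), so the depth is the number of divisions: log_8(281474976710656) = 16

The recursion tree depth is log_8(281474976710656) = 16. At each level, the problem size is divided by 8, so it takes 16 divisions to reduce to a base case of size 1. The algorithm makes 7 recursive calls at each level.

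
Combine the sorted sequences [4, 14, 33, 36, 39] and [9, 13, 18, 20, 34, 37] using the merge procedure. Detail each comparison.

Merging process:

Compare 4 vs 9: take 4 from left. Merged: [4]
Compare 14 vs 9: take 9 from right. Merged: [4, 9]
Compare 14 vs 13: take 13 from right. Merged: [4, 9, 13]
Compare 14 vs 18: take 14 from left. Merged: [4, 9, 13, 14]
Compare 33 vs 18: take 18 from right. Merged: [4, 9, 13, 14, 18]
Compare 33 vs 20: take 20 from right. Merged: [4, 9, 13, 14, 18, 20]
Compare 33 vs 34: take 33 from left. Merged: [4, 9, 13, 14, 18, 20, 33]
Compare 36 vs 34: take 34 from right. Merged: [4, 9, 13, 14, 18, 20, 33, 34]
Compare 36 vs 37: take 36 from left. Merged: [4, 9, 13, 14, 18, 20, 33, 34, 36]
Compare 39 vs 37: take 37 from right. Merged: [4, 9, 13, 14, 18, 20, 33, 34, 36, 37]
Append remaining from left: [39]. Merged: [4, 9, 13, 14, 18, 20, 33, 34, 36, 37, 39]

Final merged array: [4, 9, 13, 14, 18, 20, 33, 34, 36, 37, 39]
Total comparisons: 10

The merged array is [4, 9, 13, 14, 18, 20, 33, 34, 36, 37, 39], requiring 10 comparisons. The merge step runs in O(n) time where n is the total number of elements.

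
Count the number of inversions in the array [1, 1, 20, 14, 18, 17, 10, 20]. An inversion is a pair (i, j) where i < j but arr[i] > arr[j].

Finding inversions in [1, 1, 20, 14, 18, 17, 10, 20]:

(2, 3): arr[2]=20 > arr[3]=14
(2, 4): arr[2]=20 > arr[4]=18
(2, 5): arr[2]=20 > arr[5]=17
(2, 6): arr[2]=20 > arr[6]=10
(3, 6): arr[3]=14 > arr[6]=10
(4, 5): arr[4]=18 > arr[5]=17
(4, 6): arr[4]=18 > arr[6]=10
(5, 6): arr[5]=17 > arr[6]=10

Total inversions: 8

The array has 8 inversion(s): (2,3), (2,4), (2,5), (2,6), (3,6), (4,5), (4,6), (5,6). Each pair (i,j) satisfies i < j and arr[i] > arr[j].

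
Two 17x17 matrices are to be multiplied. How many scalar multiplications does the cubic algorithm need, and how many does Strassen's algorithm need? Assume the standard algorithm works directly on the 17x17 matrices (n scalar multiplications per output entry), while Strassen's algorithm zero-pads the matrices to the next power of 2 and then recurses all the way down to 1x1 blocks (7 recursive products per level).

Matrix multiplication for 17x17 matrices:

Strassen's algorithm requires power-of-2 dimensions. Pad 17x17 to 32x32 (next power of 2).

Standard algorithm: 17^3 = 4913 multiplications
Strassen's algorithm: 7^(log2(32)) = 7^5 = 16807 multiplications
Difference: 4913 - 16807 = -11894 (Strassen uses MORE here due to padding overhead — for small or just-over-power-of-2 n, padding can outweigh the per-level savings)

Standard: 4913 multiplications (17^3). Strassen: 16807 multiplications (7^5, after padding to 32x32). Strassen reduces 8 recursive multiplications to 7 at each level.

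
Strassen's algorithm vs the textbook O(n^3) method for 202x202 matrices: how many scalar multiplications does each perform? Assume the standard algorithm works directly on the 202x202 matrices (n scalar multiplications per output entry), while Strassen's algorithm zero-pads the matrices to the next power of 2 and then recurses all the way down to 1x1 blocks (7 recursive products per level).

Matrix multiplication for 202x202 matrices:

Strassen's algorithm requires power-of-2 dimensions. Pad 202x202 to 256x256 (next power of 2).

Standard algorithm: 202^3 = 8242408 multiplications
Strassen's algorithm: 7^(log2(256)) = 7^8 = 5764801 multiplications
Savings: 8242408 - 5764801 = 2477607 multiplications

Standard: 8242408 multiplications (202^3). Strassen: 5764801 multiplications (7^8, after padding to 256x256). Strassen reduces 8 recursive multiplications to 7 at each level.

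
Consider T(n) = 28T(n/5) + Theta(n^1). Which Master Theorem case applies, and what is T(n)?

Master Theorem for T(n) = 28T(n/5) + O(n^1):

a = 28, b = 5, c = 1
log_b(a) = log_5(28) = 2.0704

Case 1: c = 1 < log_5(28) = 2.0704
T(n) = O(n^(log_5 28))

For T(n) = 28T(n/5) + O(n^1): log_5(28) = 2.0704. This is Case 1 of the Master Theorem (c < log_b(a), work dominated by leaves), giving O(n^(log_5 28)).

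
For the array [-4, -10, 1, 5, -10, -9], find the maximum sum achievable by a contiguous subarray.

Using Kadane's algorithm on [-4, -10, 1, 5, -10, -9]:

Scanning through the array:
Position 1 (value -10): max_ending_here = -10, max_so_far = -4
Position 2 (value 1): max_ending_here = 1, max_so_far = 1
Position 3 (value 5): max_ending_here = 6, max_so_far = 6
Position 4 (value -10): max_ending_here = -4, max_so_far = 6
Position 5 (value -9): max_ending_here = -9, max_so_far = 6

Maximum subarray: [1, 5]
Maximum sum: 6

The maximum subarray is [1, 5] with sum 6. This subarray runs from index 2 to index 3.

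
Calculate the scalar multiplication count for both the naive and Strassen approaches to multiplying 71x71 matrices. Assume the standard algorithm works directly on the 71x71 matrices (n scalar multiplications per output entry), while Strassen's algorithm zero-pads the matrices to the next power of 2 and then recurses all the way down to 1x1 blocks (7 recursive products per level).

Matrix multiplication for 71x71 matrices:

Strassen's algorithm requires power-of-2 dimensions. Pad 71x71 to 128x128 (next power of 2).

Standard algorithm: 71^3 = 357911 multiplications
Strassen's algorithm: 7^(log2(128)) = 7^7 = 823543 multiplications
Difference: 357911 - 823543 = -465632 (Strassen uses MORE here due to padding overhead — for small or just-over-power-of-2 n, padding can outweigh the per-level savings)

Standard: 357911 multiplications (71^3). Strassen: 823543 multiplications (7^7, after padding to 128x128). Strassen reduces 8 recursive multiplications to 7 at each level.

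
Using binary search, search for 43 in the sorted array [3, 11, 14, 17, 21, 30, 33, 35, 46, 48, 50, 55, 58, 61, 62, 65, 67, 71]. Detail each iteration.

Binary search for 43 in [3, 11, 14, 17, 21, 30, 33, 35, 46, 48, 50, 55, 58, 61, 62, 65, 67, 71]:

lo=0, hi=17, mid=8, arr[mid]=46 -> 46 > 43, search left half
lo=0, hi=7, mid=3, arr[mid]=17 -> 17 < 43, search right half
lo=4, hi=7, mid=5, arr[mid]=30 -> 30 < 43, search right half
lo=6, hi=7, mid=6, arr[mid]=33 -> 33 < 43, search right half
lo=7, hi=7, mid=7, arr[mid]=35 -> 35 < 43, search right half
lo=8 > hi=7, target 43 not found

Binary search determines that 43 is not in the array after 5 comparisons. The search space was exhausted without finding the target.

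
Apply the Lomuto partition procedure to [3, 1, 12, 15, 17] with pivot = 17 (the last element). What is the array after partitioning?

Lomuto partition with pivot = 17:

Initial array: [3, 1, 12, 15, 17]

arr[0]=3 <= 17: swap with position 0, array becomes [3, 1, 12, 15, 17]
arr[1]=1 <= 17: swap with position 1, array becomes [3, 1, 12, 15, 17]
arr[2]=12 <= 17: swap with position 2, array becomes [3, 1, 12, 15, 17]
arr[3]=15 <= 17: swap with position 3, array becomes [3, 1, 12, 15, 17]

Place pivot at position 4: [3, 1, 12, 15, 17]
Pivot position: 4

After partitioning with pivot 17, the array becomes [3, 1, 12, 15, 17]. The pivot is placed at index 4. All elements to the left of the pivot are <= 17, and all elements to the right are > 17.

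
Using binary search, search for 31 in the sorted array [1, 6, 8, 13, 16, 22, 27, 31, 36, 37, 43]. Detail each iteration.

Binary search for 31 in [1, 6, 8, 13, 16, 22, 27, 31, 36, 37, 43]:

lo=0, hi=10, mid=5, arr[mid]=22 -> 22 < 31, search right half
lo=6, hi=10, mid=8, arr[mid]=36 -> 36 > 31, search left half
lo=6, hi=7, mid=6, arr[mid]=27 -> 27 < 31, search right half
lo=7, hi=7, mid=7, arr[mid]=31 -> Found target at index 7!

Binary search finds 31 at index 7 after 4 comparisons. The search repeatedly halves the search space by comparing with the middle element.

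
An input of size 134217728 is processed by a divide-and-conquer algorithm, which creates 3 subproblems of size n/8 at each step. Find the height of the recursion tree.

For divide and conquer with division factor 8:

Problem sizes at each level:
Level 0: 134217728
Level 1: 16777216
Level 2: 2097152
Level 3: 262144
Level 4: 32768
Level 5: 4096
Level 6: 512
Level 7: 64
Level 8: 8
Level 9: 1

The root is level 0 and the size-1 base case is level 9 (the tree spans levels 0 through 9, i.e. 10 levels counting the root), so the depth is the number of divisions: log_8(134217728) = 9

The recursion tree depth is log_8(134217728) = 9. At each level, the problem size is divided by 8, so it takes 9 divisions to reduce to a base case of size 1. The algorithm makes 3 recursive calls at each level.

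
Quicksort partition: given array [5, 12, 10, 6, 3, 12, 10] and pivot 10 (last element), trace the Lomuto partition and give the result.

Lomuto partition with pivot = 10:

Initial array: [5, 12, 10, 6, 3, 12, 10]

arr[0]=5 <= 10: swap with position 0, array becomes [5, 12, 10, 6, 3, 12, 10]
arr[1]=12 > 10: no swap
arr[2]=10 <= 10: swap with position 1, array becomes [5, 10, 12, 6, 3, 12, 10]
arr[3]=6 <= 10: swap with position 2, array becomes [5, 10, 6, 12, 3, 12, 10]
arr[4]=3 <= 10: swap with position 3, array becomes [5, 10, 6, 3, 12, 12, 10]
arr[5]=12 > 10: no swap

Place pivot at position 4: [5, 10, 6, 3, 10, 12, 12]
Pivot position: 4

After partitioning with pivot 10, the array becomes [5, 10, 6, 3, 10, 12, 12]. The pivot is placed at index 4. All elements to the left of the pivot are <= 10, and all elements to the right are > 10.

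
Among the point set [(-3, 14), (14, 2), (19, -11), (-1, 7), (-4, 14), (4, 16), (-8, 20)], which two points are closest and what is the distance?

Computing all pairwise distances among 7 points:

d((-3, 14), (14, 2)) = 20.8087
d((-3, 14), (19, -11)) = 33.3017
d((-3, 14), (-1, 7)) = 7.2801
d((-3, 14), (-4, 14)) = 1.0 <-- minimum
d((-3, 14), (4, 16)) = 7.2801
d((-3, 14), (-8, 20)) = 7.8102
d((14, 2), (19, -11)) = 13.9284
d((14, 2), (-1, 7)) = 15.8114
d((14, 2), (-4, 14)) = 21.6333
d((14, 2), (4, 16)) = 17.2047
d((14, 2), (-8, 20)) = 28.4253
d((19, -11), (-1, 7)) = 26.9072
d((19, -11), (-4, 14)) = 33.9706
d((19, -11), (4, 16)) = 30.8869
d((19, -11), (-8, 20)) = 41.1096
d((-1, 7), (-4, 14)) = 7.6158
d((-1, 7), (4, 16)) = 10.2956
d((-1, 7), (-8, 20)) = 14.7648
d((-4, 14), (4, 16)) = 8.2462
d((-4, 14), (-8, 20)) = 7.2111
d((4, 16), (-8, 20)) = 12.6491

Closest pair: (-3, 14) and (-4, 14) with distance 1.0

The closest pair is (-3, 14) and (-4, 14) with Euclidean distance 1.0. For 7 points, brute-force pairwise comparison is shown above. For large n, the divide-and-conquer algorithm (sort by x, recurse on halves, check the dividing strip) achieves O(n log n).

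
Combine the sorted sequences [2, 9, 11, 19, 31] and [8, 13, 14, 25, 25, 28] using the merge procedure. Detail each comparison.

Merging process:

Compare 2 vs 8: take 2 from left. Merged: [2]
Compare 9 vs 8: take 8 from right. Merged: [2, 8]
Compare 9 vs 13: take 9 from left. Merged: [2, 8, 9]
Compare 11 vs 13: take 11 from left. Merged: [2, 8, 9, 11]
Compare 19 vs 13: take 13 from right. Merged: [2, 8, 9, 11, 13]
Compare 19 vs 14: take 14 from right. Merged: [2, 8, 9, 11, 13, 14]
Compare 19 vs 25: take 19 from left. Merged: [2, 8, 9, 11, 13, 14, 19]
Compare 31 vs 25: take 25 from right. Merged: [2, 8, 9, 11, 13, 14, 19, 25]
Compare 31 vs 25: take 25 from right. Merged: [2, 8, 9, 11, 13, 14, 19, 25, 25]
Compare 31 vs 28: take 28 from right. Merged: [2, 8, 9, 11, 13, 14, 19, 25, 25, 28]
Append remaining from left: [31]. Merged: [2, 8, 9, 11, 13, 14, 19, 25, 25, 28, 31]

Final merged array: [2, 8, 9, 11, 13, 14, 19, 25, 25, 28, 31]
Total comparisons: 10

The merged array is [2, 8, 9, 11, 13, 14, 19, 25, 25, 28, 31], requiring 10 comparisons. The merge step runs in O(n) time where n is the total number of elements.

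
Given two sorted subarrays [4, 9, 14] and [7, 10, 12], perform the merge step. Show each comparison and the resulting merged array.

Merging process:

Compare 4 vs 7: take 4 from left. Merged: [4]
Compare 9 vs 7: take 7 from right. Merged: [4, 7]
Compare 9 vs 10: take 9 from left. Merged: [4, 7, 9]
Compare 14 vs 10: take 10 from right. Merged: [4, 7, 9, 10]
Compare 14 vs 12: take 12 from right. Merged: [4, 7, 9, 10, 12]
Append remaining from left: [14]. Merged: [4, 7, 9, 10, 12, 14]

Final merged array: [4, 7, 9, 10, 12, 14]
Total comparisons: 5

The merged array is [4, 7, 9, 10, 12, 14], requiring 5 comparisons. The merge step runs in O(n) time where n is the total number of elements.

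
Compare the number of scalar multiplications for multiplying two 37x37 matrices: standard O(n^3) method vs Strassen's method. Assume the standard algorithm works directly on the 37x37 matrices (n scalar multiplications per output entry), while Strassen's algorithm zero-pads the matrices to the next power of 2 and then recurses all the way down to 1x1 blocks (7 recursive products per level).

Matrix multiplication for 37x37 matrices:

Strassen's algorithm requires power-of-2 dimensions. Pad 37x37 to 64x64 (next power of 2).

Standard algorithm: 37^3 = 50653 multiplications
Strassen's algorithm: 7^(log2(64)) = 7^6 = 117649 multiplications
Difference: 50653 - 117649 = -66996 (Strassen uses MORE here due to padding overhead — for small or just-over-power-of-2 n, padding can outweigh the per-level savings)

Standard: 50653 multiplications (37^3). Strassen: 117649 multiplications (7^6, after padding to 64x64). Strassen reduces 8 recursive multiplications to 7 at each level.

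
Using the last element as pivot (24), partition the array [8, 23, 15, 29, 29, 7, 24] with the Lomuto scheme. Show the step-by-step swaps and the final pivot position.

Lomuto partition with pivot = 24:

Initial array: [8, 23, 15, 29, 29, 7, 24]

arr[0]=8 <= 24: swap with position 0, array becomes [8, 23, 15, 29, 29, 7, 24]
arr[1]=23 <= 24: swap with position 1, array becomes [8, 23, 15, 29, 29, 7, 24]
arr[2]=15 <= 24: swap with position 2, array becomes [8, 23, 15, 29, 29, 7, 24]
arr[3]=29 > 24: no swap
arr[4]=29 > 24: no swap
arr[5]=7 <= 24: swap with position 3, array becomes [8, 23, 15, 7, 29, 29, 24]

Place pivot at position 4: [8, 23, 15, 7, 24, 29, 29]
Pivot position: 4

After partitioning with pivot 24, the array becomes [8, 23, 15, 7, 24, 29, 29]. The pivot is placed at index 4. All elements to the left of the pivot are <= 24, and all elements to the right are > 24.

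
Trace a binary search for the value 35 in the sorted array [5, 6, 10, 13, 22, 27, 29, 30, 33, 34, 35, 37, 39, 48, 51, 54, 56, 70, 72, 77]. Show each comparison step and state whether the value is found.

Binary search for 35 in [5, 6, 10, 13, 22, 27, 29, 30, 33, 34, 35, 37, 39, 48, 51, 54, 56, 70, 72, 77]:

lo=0, hi=19, mid=9, arr[mid]=34 -> 34 < 35, search right half
lo=10, hi=19, mid=14, arr[mid]=51 -> 51 > 35, search left half
lo=10, hi=13, mid=11, arr[mid]=37 -> 37 > 35, search left half
lo=10, hi=10, mid=10, arr[mid]=35 -> Found target at index 10!

Binary search finds 35 at index 10 after 4 comparisons. The search repeatedly halves the search space by comparing with the middle element.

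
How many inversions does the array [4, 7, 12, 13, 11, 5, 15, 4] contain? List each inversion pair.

Finding inversions in [4, 7, 12, 13, 11, 5, 15, 4]:

(1, 5): arr[1]=7 > arr[5]=5
(1, 7): arr[1]=7 > arr[7]=4
(2, 4): arr[2]=12 > arr[4]=11
(2, 5): arr[2]=12 > arr[5]=5
(2, 7): arr[2]=12 > arr[7]=4
(3, 4): arr[3]=13 > arr[4]=11
(3, 5): arr[3]=13 > arr[5]=5
(3, 7): arr[3]=13 > arr[7]=4
(4, 5): arr[4]=11 > arr[5]=5
(4, 7): arr[4]=11 > arr[7]=4
(5, 7): arr[5]=5 > arr[7]=4
(6, 7): arr[6]=15 > arr[7]=4

Total inversions: 12

The array has 12 inversion(s): (1,5), (1,7), (2,4), (2,5), (2,7), (3,4), (3,5), (3,7), (4,5), (4,7), (5,7), (6,7). Each pair (i,j) satisfies i < j and arr[i] > arr[j].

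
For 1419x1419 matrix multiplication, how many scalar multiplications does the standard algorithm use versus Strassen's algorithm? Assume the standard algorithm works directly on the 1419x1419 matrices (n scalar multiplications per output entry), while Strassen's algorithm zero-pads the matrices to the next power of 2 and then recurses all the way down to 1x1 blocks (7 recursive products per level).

Matrix multiplication for 1419x1419 matrices:

Strassen's algorithm requires power-of-2 dimensions. Pad 1419x1419 to 2048x2048 (next power of 2).

Standard algorithm: 1419^3 = 2857243059 multiplications
Strassen's algorithm: 7^(log2(2048)) = 7^11 = 1977326743 multiplications
Savings: 2857243059 - 1977326743 = 879916316 multiplications

Standard: 2857243059 multiplications (1419^3). Strassen: 1977326743 multiplications (7^11, after padding to 2048x2048). Strassen reduces 8 recursive multiplications to 7 at each level.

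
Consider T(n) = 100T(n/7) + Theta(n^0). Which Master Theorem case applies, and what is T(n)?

Master Theorem for T(n) = 100T(n/7) + O(n^0):

a = 100, b = 7, c = 0
log_b(a) = log_7(100) = 2.3666

Case 1: c = 0 < log_7(100) = 2.3666
T(n) = O(n^(log_7 100))

For T(n) = 100T(n/7) + O(n^0): log_7(100) = 2.3666. This is Case 1 of the Master Theorem (c < log_b(a), work dominated by leaves), giving O(n^(log_7 100)).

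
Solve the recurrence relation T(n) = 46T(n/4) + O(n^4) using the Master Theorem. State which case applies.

Master Theorem for T(n) = 46T(n/4) + O(n^4):

a = 46, b = 4, c = 4
log_b(a) = log_4(46) = 2.7618

Case 3: c = 4 > log_4(46) = 2.7618
T(n) = O(n^4) = O(n^4)

For T(n) = 46T(n/4) + O(n^4): log_4(46) = 2.7618. This is Case 3 of the Master Theorem (c > log_b(a), work dominated by root), giving O(n^4).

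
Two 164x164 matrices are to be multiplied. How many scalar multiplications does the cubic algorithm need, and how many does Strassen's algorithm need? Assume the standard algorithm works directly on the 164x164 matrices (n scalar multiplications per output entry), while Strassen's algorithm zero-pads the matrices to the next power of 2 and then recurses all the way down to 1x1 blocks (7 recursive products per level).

Matrix multiplication for 164x164 matrices:

Strassen's algorithm requires power-of-2 dimensions. Pad 164x164 to 256x256 (next power of 2).

Standard algorithm: 164^3 = 4410944 multiplications
Strassen's algorithm: 7^(log2(256)) = 7^8 = 5764801 multiplications
Difference: 4410944 - 5764801 = -1353857 (Strassen uses MORE here due to padding overhead — for small or just-over-power-of-2 n, padding can outweigh the per-level savings)

Standard: 4410944 multiplications (164^3). Strassen: 5764801 multiplications (7^8, after padding to 256x256). Strassen reduces 8 recursive multiplications to 7 at each level.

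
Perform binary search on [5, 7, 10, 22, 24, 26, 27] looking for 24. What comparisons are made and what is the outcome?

Binary search for 24 in [5, 7, 10, 22, 24, 26, 27]:

lo=0, hi=6, mid=3, arr[mid]=22 -> 22 < 24, search right half
lo=4, hi=6, mid=5, arr[mid]=26 -> 26 > 24, search left half
lo=4, hi=4, mid=4, arr[mid]=24 -> Found target at index 4!

Binary search finds 24 at index 4 after 3 comparisons. The search repeatedly halves the search space by comparing with the middle element.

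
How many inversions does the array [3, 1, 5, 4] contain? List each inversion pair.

Finding inversions in [3, 1, 5, 4]:

(0, 1): arr[0]=3 > arr[1]=1
(2, 3): arr[2]=5 > arr[3]=4

Total inversions: 2

The array has 2 inversion(s): (0,1), (2,3). Each pair (i,j) satisfies i < j and arr[i] > arr[j].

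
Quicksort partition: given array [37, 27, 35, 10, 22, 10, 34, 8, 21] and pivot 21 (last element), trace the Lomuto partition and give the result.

Lomuto partition with pivot = 21:

Initial array: [37, 27, 35, 10, 22, 10, 34, 8, 21]

arr[0]=37 > 21: no swap
arr[1]=27 > 21: no swap
arr[2]=35 > 21: no swap
arr[3]=10 <= 21: swap with position 0, array becomes [10, 27, 35, 37, 22, 10, 34, 8, 21]
arr[4]=22 > 21: no swap
arr[5]=10 <= 21: swap with position 1, array becomes [10, 10, 35, 37, 22, 27, 34, 8, 21]
arr[6]=34 > 21: no swap
arr[7]=8 <= 21: swap with position 2, array becomes [10, 10, 8, 37, 22, 27, 34, 35, 21]

Place pivot at position 3: [10, 10, 8, 21, 22, 27, 34, 35, 37]
Pivot position: 3

After partitioning with pivot 21, the array becomes [10, 10, 8, 21, 22, 27, 34, 35, 37]. The pivot is placed at index 3. All elements to the left of the pivot are <= 21, and all elements to the right are > 21.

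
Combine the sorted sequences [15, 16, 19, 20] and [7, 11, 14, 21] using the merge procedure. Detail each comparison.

Merging process:

Compare 15 vs 7: take 7 from right. Merged: [7]
Compare 15 vs 11: take 11 from right. Merged: [7, 11]
Compare 15 vs 14: take 14 from right. Merged: [7, 11, 14]
Compare 15 vs 21: take 15 from left. Merged: [7, 11, 14, 15]
Compare 16 vs 21: take 16 from left. Merged: [7, 11, 14, 15, 16]
Compare 19 vs 21: take 19 from left. Merged: [7, 11, 14, 15, 16, 19]
Compare 20 vs 21: take 20 from left. Merged: [7, 11, 14, 15, 16, 19, 20]
Append remaining from right: [21]. Merged: [7, 11, 14, 15, 16, 19, 20, 21]

Final merged array: [7, 11, 14, 15, 16, 19, 20, 21]
Total comparisons: 7

The merged array is [7, 11, 14, 15, 16, 19, 20, 21], requiring 7 comparisons. The merge step runs in O(n) time where n is the total number of elements.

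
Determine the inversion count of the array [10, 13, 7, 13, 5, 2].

Finding inversions in [10, 13, 7, 13, 5, 2]:

(0, 2): arr[0]=10 > arr[2]=7
(0, 4): arr[0]=10 > arr[4]=5
(0, 5): arr[0]=10 > arr[5]=2
(1, 2): arr[1]=13 > arr[2]=7
(1, 4): arr[1]=13 > arr[4]=5
(1, 5): arr[1]=13 > arr[5]=2
(2, 4): arr[2]=7 > arr[4]=5
(2, 5): arr[2]=7 > arr[5]=2
(3, 4): arr[3]=13 > arr[4]=5
(3, 5): arr[3]=13 > arr[5]=2
(4, 5): arr[4]=5 > arr[5]=2

Total inversions: 11

The array has 11 inversion(s): (0,2), (0,4), (0,5), (1,2), (1,4), (1,5), (2,4), (2,5), (3,4), (3,5), (4,5). Each pair (i,j) satisfies i < j and arr[i] > arr[j].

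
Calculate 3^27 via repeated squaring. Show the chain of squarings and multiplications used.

Computing 3^27 by squaring (build up from 3^1; each line after the first costs one multiplication):

3^1 = 3
3^2 = (3^1)^2 = 3^2 = 9
3^3 = 3 * 3^2 = 3 * 9 = 27
3^6 = (3^3)^2 = 27^2 = 729
3^12 = (3^6)^2 = 729^2 = 531441
3^13 = 3 * 3^12 = 3 * 531441 = 1594323
3^26 = (3^13)^2 = 1594323^2 = 2541865828329
3^27 = 3 * 3^26 = 3 * 2541865828329 = 7625597484987

Result: 7625597484987
Multiplications needed: 7 (7 lines after 3^1)

3^27 = 7625597484987. Using exponentiation by squaring, this requires 7 multiplications. The key idea: if the exponent is even, square the half-power; if odd, multiply by the base once.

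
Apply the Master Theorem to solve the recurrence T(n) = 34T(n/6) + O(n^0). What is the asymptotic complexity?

Master Theorem for T(n) = 34T(n/6) + O(n^0):

a = 34, b = 6, c = 0
log_b(a) = log_6(34) = 1.9681

Case 1: c = 0 < log_6(34) = 1.9681
T(n) = O(n^(log_6 34))

For T(n) = 34T(n/6) + O(n^0): log_6(34) = 1.9681. This is Case 1 of the Master Theorem (c < log_b(a), work dominated by leaves), giving O(n^(log_6 34)).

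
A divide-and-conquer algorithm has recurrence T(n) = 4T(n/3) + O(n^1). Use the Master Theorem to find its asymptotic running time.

Master Theorem for T(n) = 4T(n/3) + O(n^1):

a = 4, b = 3, c = 1
log_b(a) = log_3(4) = 1.2619

Case 1: c = 1 < log_3(4) = 1.2619
T(n) = O(n^(log_3 4))

For T(n) = 4T(n/3) + O(n^1): log_3(4) = 1.2619. This is Case 1 of the Master Theorem (c < log_b(a), work dominated by leaves), giving O(n^(log_3 4)).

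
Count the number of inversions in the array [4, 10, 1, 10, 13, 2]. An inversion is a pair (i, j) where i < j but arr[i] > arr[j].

Finding inversions in [4, 10, 1, 10, 13, 2]:

(0, 2): arr[0]=4 > arr[2]=1
(0, 5): arr[0]=4 > arr[5]=2
(1, 2): arr[1]=10 > arr[2]=1
(1, 5): arr[1]=10 > arr[5]=2
(3, 5): arr[3]=10 > arr[5]=2
(4, 5): arr[4]=13 > arr[5]=2

Total inversions: 6

The array has 6 inversion(s): (0,2), (0,5), (1,2), (1,5), (3,5), (4,5). Each pair (i,j) satisfies i < j and arr[i] > arr[j].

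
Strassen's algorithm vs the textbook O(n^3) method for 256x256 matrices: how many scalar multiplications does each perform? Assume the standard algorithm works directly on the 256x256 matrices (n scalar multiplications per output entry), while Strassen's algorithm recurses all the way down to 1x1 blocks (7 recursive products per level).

Matrix multiplication for 256x256 matrices:

Standard algorithm: 256^3 = 16777216 multiplications
Strassen's algorithm: 7^(log2(256)) = 7^8 = 5764801 multiplications
Savings: 16777216 - 5764801 = 11012415 multiplications

Standard: 16777216 multiplications (256^3). Strassen: 5764801 multiplications (7^8). Strassen reduces 8 recursive multiplications to 7 at each level.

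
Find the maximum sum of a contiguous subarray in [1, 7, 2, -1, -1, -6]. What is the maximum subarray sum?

Using Kadane's algorithm on [1, 7, 2, -1, -1, -6]:

Scanning through the array:
Position 1 (value 7): max_ending_here = 8, max_so_far = 8
Position 2 (value 2): max_ending_here = 10, max_so_far = 10
Position 3 (value -1): max_ending_here = 9, max_so_far = 10
Position 4 (value -1): max_ending_here = 8, max_so_far = 10
Position 5 (value -6): max_ending_here = 2, max_so_far = 10

Maximum subarray: [1, 7, 2]
Maximum sum: 10

The maximum subarray is [1, 7, 2] with sum 10. This subarray runs from index 0 to index 2.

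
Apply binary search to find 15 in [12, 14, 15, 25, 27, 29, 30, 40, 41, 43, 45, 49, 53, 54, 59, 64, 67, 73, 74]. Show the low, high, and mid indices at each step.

Binary search for 15 in [12, 14, 15, 25, 27, 29, 30, 40, 41, 43, 45, 49, 53, 54, 59, 64, 67, 73, 74]:

lo=0, hi=18, mid=9, arr[mid]=43 -> 43 > 15, search left half
lo=0, hi=8, mid=4, arr[mid]=27 -> 27 > 15, search left half
lo=0, hi=3, mid=1, arr[mid]=14 -> 14 < 15, search right half
lo=2, hi=3, mid=2, arr[mid]=15 -> Found target at index 2!

Binary search finds 15 at index 2 after 4 comparisons. The search repeatedly halves the search space by comparing with the middle element.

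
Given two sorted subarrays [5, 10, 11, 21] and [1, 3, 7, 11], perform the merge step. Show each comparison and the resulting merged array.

Merging process:

Compare 5 vs 1: take 1 from right. Merged: [1]
Compare 5 vs 3: take 3 from right. Merged: [1, 3]
Compare 5 vs 7: take 5 from left. Merged: [1, 3, 5]
Compare 10 vs 7: take 7 from right. Merged: [1, 3, 5, 7]
Compare 10 vs 11: take 10 from left. Merged: [1, 3, 5, 7, 10]
Compare 11 vs 11: take 11 from left. Merged: [1, 3, 5, 7, 10, 11]
Compare 21 vs 11: take 11 from right. Merged: [1, 3, 5, 7, 10, 11, 11]
Append remaining from left: [21]. Merged: [1, 3, 5, 7, 10, 11, 11, 21]

Final merged array: [1, 3, 5, 7, 10, 11, 11, 21]
Total comparisons: 7

The merged array is [1, 3, 5, 7, 10, 11, 11, 21], requiring 7 comparisons. The merge step runs in O(n) time where n is the total number of elements.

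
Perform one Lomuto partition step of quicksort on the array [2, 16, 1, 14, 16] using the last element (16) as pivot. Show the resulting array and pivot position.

Lomuto partition with pivot = 16:

Initial array: [2, 16, 1, 14, 16]

arr[0]=2 <= 16: swap with position 0, array becomes [2, 16, 1, 14, 16]
arr[1]=16 <= 16: swap with position 1, array becomes [2, 16, 1, 14, 16]
arr[2]=1 <= 16: swap with position 2, array becomes [2, 16, 1, 14, 16]
arr[3]=14 <= 16: swap with position 3, array becomes [2, 16, 1, 14, 16]

Place pivot at position 4: [2, 16, 1, 14, 16]
Pivot position: 4

After partitioning with pivot 16, the array becomes [2, 16, 1, 14, 16]. The pivot is placed at index 4. All elements to the left of the pivot are <= 16, and all elements to the right are > 16.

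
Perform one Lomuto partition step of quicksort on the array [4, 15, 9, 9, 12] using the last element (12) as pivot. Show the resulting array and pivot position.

Lomuto partition with pivot = 12:

Initial array: [4, 15, 9, 9, 12]

arr[0]=4 <= 12: swap with position 0, array becomes [4, 15, 9, 9, 12]
arr[1]=15 > 12: no swap
arr[2]=9 <= 12: swap with position 1, array becomes [4, 9, 15, 9, 12]
arr[3]=9 <= 12: swap with position 2, array becomes [4, 9, 9, 15, 12]

Place pivot at position 3: [4, 9, 9, 12, 15]
Pivot position: 3

After partitioning with pivot 12, the array becomes [4, 9, 9, 12, 15]. The pivot is placed at index 3. All elements to the left of the pivot are <= 12, and all elements to the right are > 12.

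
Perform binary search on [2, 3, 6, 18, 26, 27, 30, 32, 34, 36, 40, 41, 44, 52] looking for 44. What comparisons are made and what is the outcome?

Binary search for 44 in [2, 3, 6, 18, 26, 27, 30, 32, 34, 36, 40, 41, 44, 52]:

lo=0, hi=13, mid=6, arr[mid]=30 -> 30 < 44, search right half
lo=7, hi=13, mid=10, arr[mid]=40 -> 40 < 44, search right half
lo=11, hi=13, mid=12, arr[mid]=44 -> Found target at index 12!

Binary search finds 44 at index 12 after 3 comparisons. The search repeatedly halves the search space by comparing with the middle element.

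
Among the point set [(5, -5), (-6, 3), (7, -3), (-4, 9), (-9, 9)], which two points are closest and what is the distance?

Computing all pairwise distances among 5 points:

d((5, -5), (-6, 3)) = 13.6015
d((5, -5), (7, -3)) = 2.8284 <-- minimum
d((5, -5), (-4, 9)) = 16.6433
d((5, -5), (-9, 9)) = 19.799
d((-6, 3), (7, -3)) = 14.3178
d((-6, 3), (-4, 9)) = 6.3246
d((-6, 3), (-9, 9)) = 6.7082
d((7, -3), (-4, 9)) = 16.2788
d((7, -3), (-9, 9)) = 20.0
d((-4, 9), (-9, 9)) = 5.0

Closest pair: (5, -5) and (7, -3) with distance 2.8284

The closest pair is (5, -5) and (7, -3) with Euclidean distance 2.8284. For 5 points, brute-force pairwise comparison is shown above. For large n, the divide-and-conquer algorithm (sort by x, recurse on halves, check the dividing strip) achieves O(n log n).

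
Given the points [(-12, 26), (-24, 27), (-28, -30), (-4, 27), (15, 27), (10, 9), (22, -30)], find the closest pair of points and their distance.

Computing all pairwise distances among 7 points:

d((-12, 26), (-24, 27)) = 12.0416
d((-12, 26), (-28, -30)) = 58.2409
d((-12, 26), (-4, 27)) = 8.0623 <-- minimum
d((-12, 26), (15, 27)) = 27.0185
d((-12, 26), (10, 9)) = 27.8029
d((-12, 26), (22, -30)) = 65.5134
d((-24, 27), (-28, -30)) = 57.1402
d((-24, 27), (-4, 27)) = 20.0
d((-24, 27), (15, 27)) = 39.0
d((-24, 27), (10, 9)) = 38.4708
d((-24, 27), (22, -30)) = 73.2462
d((-28, -30), (-4, 27)) = 61.8466
d((-28, -30), (15, 27)) = 71.4003
d((-28, -30), (10, 9)) = 54.4518
d((-28, -30), (22, -30)) = 50.0
d((-4, 27), (15, 27)) = 19.0
d((-4, 27), (10, 9)) = 22.8035
d((-4, 27), (22, -30)) = 62.6498
d((15, 27), (10, 9)) = 18.6815
d((15, 27), (22, -30)) = 57.4282
d((10, 9), (22, -30)) = 40.8044

Closest pair: (-12, 26) and (-4, 27) with distance 8.0623

The closest pair is (-12, 26) and (-4, 27) with Euclidean distance 8.0623. For 7 points, brute-force pairwise comparison is shown above. For large n, the divide-and-conquer algorithm (sort by x, recurse on halves, check the dividing strip) achieves O(n log n).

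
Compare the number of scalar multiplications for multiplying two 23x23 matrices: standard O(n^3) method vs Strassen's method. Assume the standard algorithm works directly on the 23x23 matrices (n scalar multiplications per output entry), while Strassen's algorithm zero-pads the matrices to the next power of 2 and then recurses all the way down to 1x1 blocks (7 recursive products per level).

Matrix multiplication for 23x23 matrices:

Strassen's algorithm requires power-of-2 dimensions. Pad 23x23 to 32x32 (next power of 2).

Standard algorithm: 23^3 = 12167 multiplications
Strassen's algorithm: 7^(log2(32)) = 7^5 = 16807 multiplications
Difference: 12167 - 16807 = -4640 (Strassen uses MORE here due to padding overhead — for small or just-over-power-of-2 n, padding can outweigh the per-level savings)

Standard: 12167 multiplications (23^3). Strassen: 16807 multiplications (7^5, after padding to 32x32). Strassen reduces 8 recursive multiplications to 7 at each level.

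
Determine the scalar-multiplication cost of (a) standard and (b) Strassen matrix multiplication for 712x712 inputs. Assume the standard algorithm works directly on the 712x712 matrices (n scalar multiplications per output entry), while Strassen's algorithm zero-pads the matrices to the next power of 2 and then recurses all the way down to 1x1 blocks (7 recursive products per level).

Matrix multiplication for 712x712 matrices:

Strassen's algorithm requires power-of-2 dimensions. Pad 712x712 to 1024x1024 (next power of 2).

Standard algorithm: 712^3 = 360944128 multiplications
Strassen's algorithm: 7^(log2(1024)) = 7^10 = 282475249 multiplications
Savings: 360944128 - 282475249 = 78468879 multiplications

Standard: 360944128 multiplications (712^3). Strassen: 282475249 multiplications (7^10, after padding to 1024x1024). Strassen reduces 8 recursive multiplications to 7 at each level.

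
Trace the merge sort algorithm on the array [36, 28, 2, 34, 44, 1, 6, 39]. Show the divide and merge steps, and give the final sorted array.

Merge sort trace:

Split: [36, 28, 2, 34, 44, 1, 6, 39] -> [36, 28, 2, 34] and [44, 1, 6, 39]
  Split: [36, 28, 2, 34] -> [36, 28] and [2, 34]
    Split: [36, 28] -> [36] and [28]
    Merge: [36] + [28] -> [28, 36]
    Split: [2, 34] -> [2] and [34]
    Merge: [2] + [34] -> [2, 34]
  Merge: [28, 36] + [2, 34] -> [2, 28, 34, 36]
  Split: [44, 1, 6, 39] -> [44, 1] and [6, 39]
    Split: [44, 1] -> [44] and [1]
    Merge: [44] + [1] -> [1, 44]
    Split: [6, 39] -> [6] and [39]
    Merge: [6] + [39] -> [6, 39]
  Merge: [1, 44] + [6, 39] -> [1, 6, 39, 44]
Merge: [2, 28, 34, 36] + [1, 6, 39, 44] -> [1, 2, 6, 28, 34, 36, 39, 44]

Final sorted array: [1, 2, 6, 28, 34, 36, 39, 44]

The merge sort proceeds by recursively splitting the array and merging sorted halves.
After all merges, the sorted array is [1, 2, 6, 28, 34, 36, 39, 44].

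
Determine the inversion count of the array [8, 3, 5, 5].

Finding inversions in [8, 3, 5, 5]:

(0, 1): arr[0]=8 > arr[1]=3
(0, 2): arr[0]=8 > arr[2]=5
(0, 3): arr[0]=8 > arr[3]=5

Total inversions: 3

The array has 3 inversion(s): (0,1), (0,2), (0,3). Each pair (i,j) satisfies i < j and arr[i] > arr[j].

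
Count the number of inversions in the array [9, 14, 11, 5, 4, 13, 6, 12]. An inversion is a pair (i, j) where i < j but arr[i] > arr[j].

Finding inversions in [9, 14, 11, 5, 4, 13, 6, 12]:

(0, 3): arr[0]=9 > arr[3]=5
(0, 4): arr[0]=9 > arr[4]=4
(0, 6): arr[0]=9 > arr[6]=6
(1, 2): arr[1]=14 > arr[2]=11
(1, 3): arr[1]=14 > arr[3]=5
(1, 4): arr[1]=14 > arr[4]=4
(1, 5): arr[1]=14 > arr[5]=13
(1, 6): arr[1]=14 > arr[6]=6
(1, 7): arr[1]=14 > arr[7]=12
(2, 3): arr[2]=11 > arr[3]=5
(2, 4): arr[2]=11 > arr[4]=4
(2, 6): arr[2]=11 > arr[6]=6
(3, 4): arr[3]=5 > arr[4]=4
(5, 6): arr[5]=13 > arr[6]=6
(5, 7): arr[5]=13 > arr[7]=12

Total inversions: 15

The array has 15 inversion(s): (0,3), (0,4), (0,6), (1,2), (1,3), (1,4), (1,5), (1,6), (1,7), (2,3), (2,4), (2,6), (3,4), (5,6), (5,7). Each pair (i,j) satisfies i < j and arr[i] > arr[j].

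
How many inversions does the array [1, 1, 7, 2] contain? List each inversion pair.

Finding inversions in [1, 1, 7, 2]:

(2, 3): arr[2]=7 > arr[3]=2

Total inversions: 1

The array has 1 inversion(s): (2,3). Each pair (i,j) satisfies i < j and arr[i] > arr[j].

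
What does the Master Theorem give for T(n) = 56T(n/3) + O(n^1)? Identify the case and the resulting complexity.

Master Theorem for T(n) = 56T(n/3) + O(n^1):

a = 56, b = 3, c = 1
log_b(a) = log_3(56) = 3.6640

Case 1: c = 1 < log_3(56) = 3.6640
T(n) = O(n^(log_3 56))

For T(n) = 56T(n/3) + O(n^1): log_3(56) = 3.6640. This is Case 1 of the Master Theorem (c < log_b(a), work dominated by leaves), giving O(n^(log_3 56)).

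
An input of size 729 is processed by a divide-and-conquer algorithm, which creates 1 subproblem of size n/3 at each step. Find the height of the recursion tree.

For divide and conquer with division factor 3:

Problem sizes at each level:
Level 0: 729
Level 1: 243
Level 2: 81
Level 3: 27
Level 4: 9
Level 5: 3
Level 6: 1

The root is level 0 and the size-1 base case is level 6 (the tree spans levels 0 through 6, i.e. 7 levels counting the root), so the depth is the number of divisions: log_3(729) = 6

The recursion tree depth is log_3(729) = 6. At each level, the problem size is divided by 3, so it takes 6 divisions to reduce to a base case of size 1. The algorithm makes 1 recursive call at each level.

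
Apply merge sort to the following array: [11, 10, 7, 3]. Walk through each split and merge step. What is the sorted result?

Merge sort trace:

Split: [11, 10, 7, 3] -> [11, 10] and [7, 3]
  Split: [11, 10] -> [11] and [10]
  Merge: [11] + [10] -> [10, 11]
  Split: [7, 3] -> [7] and [3]
  Merge: [7] + [3] -> [3, 7]
Merge: [10, 11] + [3, 7] -> [3, 7, 10, 11]

Final sorted array: [3, 7, 10, 11]

The merge sort proceeds by recursively splitting the array and merging sorted halves.
After all merges, the sorted array is [3, 7, 10, 11].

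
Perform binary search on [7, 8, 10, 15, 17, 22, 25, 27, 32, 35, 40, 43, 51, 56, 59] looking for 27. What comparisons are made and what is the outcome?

Binary search for 27 in [7, 8, 10, 15, 17, 22, 25, 27, 32, 35, 40, 43, 51, 56, 59]:

lo=0, hi=14, mid=7, arr[mid]=27 -> Found target at index 7!

Binary search finds 27 at index 7 after 1 comparisons. The search repeatedly halves the search space by comparing with the middle element.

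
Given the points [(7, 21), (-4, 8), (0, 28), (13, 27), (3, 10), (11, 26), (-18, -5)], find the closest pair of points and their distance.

Computing all pairwise distances among 7 points:

d((7, 21), (-4, 8)) = 17.0294
d((7, 21), (0, 28)) = 9.8995
d((7, 21), (13, 27)) = 8.4853
d((7, 21), (3, 10)) = 11.7047
d((7, 21), (11, 26)) = 6.4031
d((7, 21), (-18, -5)) = 36.0694
d((-4, 8), (0, 28)) = 20.3961
d((-4, 8), (13, 27)) = 25.4951
d((-4, 8), (3, 10)) = 7.2801
d((-4, 8), (11, 26)) = 23.4307
d((-4, 8), (-18, -5)) = 19.105
d((0, 28), (13, 27)) = 13.0384
d((0, 28), (3, 10)) = 18.2483
d((0, 28), (11, 26)) = 11.1803
d((0, 28), (-18, -5)) = 37.5899
d((13, 27), (3, 10)) = 19.7231
d((13, 27), (11, 26)) = 2.2361 <-- minimum
d((13, 27), (-18, -5)) = 44.5533
d((3, 10), (11, 26)) = 17.8885
d((3, 10), (-18, -5)) = 25.807
d((11, 26), (-18, -5)) = 42.45

Closest pair: (13, 27) and (11, 26) with distance 2.2361

The closest pair is (13, 27) and (11, 26) with Euclidean distance 2.2361. For 7 points, brute-force pairwise comparison is shown above. For large n, the divide-and-conquer algorithm (sort by x, recurse on halves, check the dividing strip) achieves O(n log n).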